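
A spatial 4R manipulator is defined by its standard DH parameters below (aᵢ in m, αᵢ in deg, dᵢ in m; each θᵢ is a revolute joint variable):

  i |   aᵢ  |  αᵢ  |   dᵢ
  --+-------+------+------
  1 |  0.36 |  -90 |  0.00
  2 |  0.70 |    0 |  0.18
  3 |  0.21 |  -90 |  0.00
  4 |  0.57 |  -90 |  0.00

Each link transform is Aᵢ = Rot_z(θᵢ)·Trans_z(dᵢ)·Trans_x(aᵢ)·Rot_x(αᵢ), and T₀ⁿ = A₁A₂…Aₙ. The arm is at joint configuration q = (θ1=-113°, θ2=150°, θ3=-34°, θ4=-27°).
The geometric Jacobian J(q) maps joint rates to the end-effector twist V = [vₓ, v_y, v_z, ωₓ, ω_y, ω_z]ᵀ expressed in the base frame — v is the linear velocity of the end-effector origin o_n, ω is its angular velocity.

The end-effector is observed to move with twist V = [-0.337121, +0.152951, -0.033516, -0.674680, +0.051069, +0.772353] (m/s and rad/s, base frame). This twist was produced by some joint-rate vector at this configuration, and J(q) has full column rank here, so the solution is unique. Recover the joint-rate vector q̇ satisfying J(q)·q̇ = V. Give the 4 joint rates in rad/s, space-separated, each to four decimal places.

0.8780 0.1850 -0.8260 -0.2410

o_n = [0.6231, 0.3449, -0.9952]
J₁: ẑ×o_n = [-0.3449, 0.6231, 0.0000], ω = ẑ
J2: z=[0.9205, -0.3907, 0.0000] o=[-0.1407, -0.3314, 0.0000] → [0.3889, 0.9161, 0.9209, 0.9205, -0.3907, 0.0000]
J3: z=[0.9205, -0.3907, 0.0000] o=[0.2619, 0.1563, -0.3500] → [0.2521, 0.5939, 0.3147, 0.9205, -0.3907, 0.0000]
J4: z=[0.3512, 0.8273, 0.4384] o=[0.2979, 0.2411, -0.5387] → [-0.4232, 0.3029, -0.2326, 0.3512, 0.8273, 0.4384]
q̇ = J⁺·V = [0.8780, 0.1850, -0.8260, -0.2410]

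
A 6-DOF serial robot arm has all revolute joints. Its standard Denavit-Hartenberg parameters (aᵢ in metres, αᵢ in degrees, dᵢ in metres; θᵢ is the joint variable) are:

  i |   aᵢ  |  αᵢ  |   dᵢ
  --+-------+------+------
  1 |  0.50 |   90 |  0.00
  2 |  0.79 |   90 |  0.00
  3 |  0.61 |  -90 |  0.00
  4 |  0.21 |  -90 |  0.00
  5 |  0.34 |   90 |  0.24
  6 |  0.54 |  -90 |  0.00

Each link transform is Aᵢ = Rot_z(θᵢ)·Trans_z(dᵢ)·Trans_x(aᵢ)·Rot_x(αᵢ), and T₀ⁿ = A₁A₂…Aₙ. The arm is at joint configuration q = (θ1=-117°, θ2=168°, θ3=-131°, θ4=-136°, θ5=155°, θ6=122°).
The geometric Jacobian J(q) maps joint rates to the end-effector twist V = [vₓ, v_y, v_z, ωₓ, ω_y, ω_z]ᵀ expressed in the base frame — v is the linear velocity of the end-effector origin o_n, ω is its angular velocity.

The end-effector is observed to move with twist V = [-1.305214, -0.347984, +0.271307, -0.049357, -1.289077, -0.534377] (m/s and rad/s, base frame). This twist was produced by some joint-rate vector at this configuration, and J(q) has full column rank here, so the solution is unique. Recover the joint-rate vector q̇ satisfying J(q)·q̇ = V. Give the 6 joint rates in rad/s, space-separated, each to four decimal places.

-0.6150 -0.8730 -0.5070 -0.5900 0.9370 0.5290

o_n = [0.4180, -0.7740, 0.6278]
J₁: ẑ×o_n = [0.7740, 0.4180, -0.0000], ω = ẑ
J2: z=[-0.8910, 0.4540, 0.0000] o=[-0.2270, -0.4455, 0.0000] → [0.2850, 0.5594, -0.0001, -0.8910, 0.4540, 0.0000]
J3: z=[-0.0944, -0.1853, 0.9781] o=[0.1238, 0.2430, 0.1643] → [0.9089, 0.3315, 0.1505, -0.0944, -0.1853, 0.9781]
J4: z=[0.9197, 0.3599, 0.1569] o=[0.3563, -0.3148, 0.0810] → [0.2688, -0.4931, -0.4446, 0.9197, 0.3599, 0.1569]
J5: z=[0.1968, -0.7685, 0.6089] o=[0.2850, -0.2037, 0.2443] → [0.0526, 0.0055, -0.0100, 0.1968, -0.7685, 0.6089]
J6: z=[-0.9771, -0.1026, 0.1864] o=[0.3047, -0.6029, 0.1283] → [-0.0193, 0.5091, 0.1789, -0.9771, -0.1026, 0.1864]
q̇ = J⁺·V = [-0.6150, -0.8730, -0.5070, -0.5900, 0.9370, 0.5290]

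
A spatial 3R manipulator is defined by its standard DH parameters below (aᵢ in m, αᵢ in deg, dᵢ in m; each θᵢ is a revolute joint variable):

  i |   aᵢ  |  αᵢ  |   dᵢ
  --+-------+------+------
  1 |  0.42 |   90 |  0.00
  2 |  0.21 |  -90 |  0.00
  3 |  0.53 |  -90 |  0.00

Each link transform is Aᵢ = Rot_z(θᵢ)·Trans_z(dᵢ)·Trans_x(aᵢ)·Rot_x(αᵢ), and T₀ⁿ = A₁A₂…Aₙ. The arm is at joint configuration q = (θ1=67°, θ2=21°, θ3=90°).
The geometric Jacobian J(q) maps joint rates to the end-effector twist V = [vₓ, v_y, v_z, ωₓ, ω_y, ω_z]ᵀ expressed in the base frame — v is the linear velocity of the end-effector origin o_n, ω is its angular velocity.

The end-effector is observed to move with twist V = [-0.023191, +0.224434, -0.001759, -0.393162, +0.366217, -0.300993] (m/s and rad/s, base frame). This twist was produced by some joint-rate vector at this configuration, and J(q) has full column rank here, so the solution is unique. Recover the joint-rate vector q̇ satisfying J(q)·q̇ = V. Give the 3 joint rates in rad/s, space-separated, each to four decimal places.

0.1770 -0.5050 -0.5120

o_n = [-0.2472, 0.7742, 0.0753]
J₁: ẑ×o_n = [-0.7742, -0.2472, 0.0000], ω = ẑ
J2: z=[0.9205, -0.3907, 0.0000] o=[0.1641, 0.3866, 0.0000] → [-0.0294, -0.0693, 0.1961, 0.9205, -0.3907, 0.0000]
J3: z=[-0.1400, -0.3299, 0.9336] o=[0.2407, 0.5671, 0.0753] → [-0.1933, -0.4555, -0.1899, -0.1400, -0.3299, 0.9336]
q̇ = J⁺·V = [0.1770, -0.5050, -0.5120]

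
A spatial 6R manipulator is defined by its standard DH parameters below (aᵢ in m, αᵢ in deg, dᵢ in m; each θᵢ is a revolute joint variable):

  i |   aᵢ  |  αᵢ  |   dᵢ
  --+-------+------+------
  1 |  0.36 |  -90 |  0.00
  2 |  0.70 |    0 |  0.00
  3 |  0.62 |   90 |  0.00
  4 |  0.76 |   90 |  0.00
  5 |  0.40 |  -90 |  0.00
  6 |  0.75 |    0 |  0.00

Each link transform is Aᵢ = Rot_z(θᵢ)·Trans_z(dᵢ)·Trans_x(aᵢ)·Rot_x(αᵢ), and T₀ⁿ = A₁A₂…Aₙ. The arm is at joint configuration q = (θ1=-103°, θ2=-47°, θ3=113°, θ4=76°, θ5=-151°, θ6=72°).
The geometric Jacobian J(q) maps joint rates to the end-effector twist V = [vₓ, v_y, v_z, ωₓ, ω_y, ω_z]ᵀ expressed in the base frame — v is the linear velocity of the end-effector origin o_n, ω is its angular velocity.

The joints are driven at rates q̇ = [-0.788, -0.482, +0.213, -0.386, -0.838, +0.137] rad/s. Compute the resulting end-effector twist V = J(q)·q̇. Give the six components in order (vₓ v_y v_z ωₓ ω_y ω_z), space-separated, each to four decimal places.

o_n = [0.2408, -0.6187, 0.4074]
J₁: ẑ×o_n = [0.6187, 0.2408, -0.0000], ω = ẑ
J2: z=[0.9744, -0.2250, 0.0000] o=[-0.0810, -0.3508, 0.0000] → [-0.0916, -0.3970, -0.1887, 0.9744, -0.2250, 0.0000]
J3: z=[0.9744, -0.2250, 0.0000] o=[-0.1884, -0.8159, 0.5119] → [0.0235, 0.1019, 0.2887, 0.9744, -0.2250, 0.0000]
J4: z=[-0.2055, -0.8901, 0.4067] o=[-0.2451, -1.0616, -0.0545] → [-0.5913, 0.2926, 0.3415, -0.2055, -0.8901, 0.4067]
J5: z=[-0.3245, -0.3301, -0.8864] o=[0.4566, -1.3004, -0.2224] → [0.3963, 0.3956, -0.2924, -0.3245, -0.3301, -0.8864]
J6: z=[0.6274, 0.6262, -0.4629] o=[0.1734, -1.0179, -0.2240] → [0.5801, -0.4273, 0.2082, 0.6274, 0.6262, -0.4629]
V = J·q̇ = [-0.4628, -0.4798, 0.2942, 0.1751, 0.7665, -0.2656]

-0.4628 -0.4798 0.2942 0.1751 0.7665 -0.2656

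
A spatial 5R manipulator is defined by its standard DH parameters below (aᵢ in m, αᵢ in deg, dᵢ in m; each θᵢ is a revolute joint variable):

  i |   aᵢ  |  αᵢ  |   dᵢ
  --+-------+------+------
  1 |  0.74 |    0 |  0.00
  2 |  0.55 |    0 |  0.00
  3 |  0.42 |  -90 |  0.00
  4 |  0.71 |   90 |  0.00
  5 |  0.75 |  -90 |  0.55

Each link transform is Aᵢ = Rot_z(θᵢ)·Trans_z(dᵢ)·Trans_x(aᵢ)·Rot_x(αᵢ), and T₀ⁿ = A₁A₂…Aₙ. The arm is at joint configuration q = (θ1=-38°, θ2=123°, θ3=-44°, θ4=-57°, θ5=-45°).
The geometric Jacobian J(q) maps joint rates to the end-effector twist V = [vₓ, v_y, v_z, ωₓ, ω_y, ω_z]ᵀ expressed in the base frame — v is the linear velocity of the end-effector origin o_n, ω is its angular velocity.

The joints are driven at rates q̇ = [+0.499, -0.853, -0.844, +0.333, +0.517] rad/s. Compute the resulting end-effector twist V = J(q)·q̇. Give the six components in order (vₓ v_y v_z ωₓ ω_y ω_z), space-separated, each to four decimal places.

0.7098 -0.1187 0.1586 -0.5457 -0.0331 -0.9164

o_n = [1.4577, 0.1082, 1.3398]
J₁: ẑ×o_n = [-0.1082, 1.4577, 0.0000], ω = ẑ
J2: z=[0.0000, 0.0000, 1.0000] o=[0.5831, -0.4556, 0.0000] → [-0.5638, 0.8745, 0.0000, 0.0000, 0.0000, 1.0000]
J3: z=[0.0000, 0.0000, 1.0000] o=[0.6311, 0.0923, 0.0000] → [-0.0159, 0.8266, 0.0000, 0.0000, 0.0000, 1.0000]
J4: z=[-0.6561, 0.7547, 0.0000] o=[0.9480, 0.3679, 0.0000] → [1.0111, 0.8790, -0.2143, -0.6561, 0.7547, 0.0000]
J5: z=[-0.6330, -0.5502, 0.5446] o=[1.2399, 0.6216, 0.5955] → [-0.1299, 0.5897, 0.4448, -0.6330, -0.5502, 0.5446]
V = J·q̇ = [0.7098, -0.1187, 0.1586, -0.5457, -0.0331, -0.9164]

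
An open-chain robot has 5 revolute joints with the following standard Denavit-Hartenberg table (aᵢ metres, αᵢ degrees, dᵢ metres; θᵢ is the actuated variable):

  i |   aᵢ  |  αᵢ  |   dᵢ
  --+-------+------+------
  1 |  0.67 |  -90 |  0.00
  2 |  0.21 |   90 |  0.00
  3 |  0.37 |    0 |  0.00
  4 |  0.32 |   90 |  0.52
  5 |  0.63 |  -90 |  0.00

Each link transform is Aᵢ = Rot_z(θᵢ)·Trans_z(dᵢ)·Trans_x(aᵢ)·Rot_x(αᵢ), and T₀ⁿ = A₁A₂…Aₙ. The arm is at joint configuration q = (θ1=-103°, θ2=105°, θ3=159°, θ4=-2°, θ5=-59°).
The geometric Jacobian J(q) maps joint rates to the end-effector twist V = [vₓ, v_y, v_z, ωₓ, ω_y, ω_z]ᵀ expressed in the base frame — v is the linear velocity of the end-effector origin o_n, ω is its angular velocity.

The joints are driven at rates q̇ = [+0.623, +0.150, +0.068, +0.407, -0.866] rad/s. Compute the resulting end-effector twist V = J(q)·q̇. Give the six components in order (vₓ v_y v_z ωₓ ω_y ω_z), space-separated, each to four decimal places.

o_n = [0.1858, -0.9042, 0.7090]
J₁: ẑ×o_n = [0.9042, 0.1858, -0.0000], ω = ẑ
J2: z=[0.9744, -0.2250, 0.0000] o=[-0.1507, -0.6528, 0.0000] → [-0.1595, -0.6908, -0.1693, 0.9744, -0.2250, 0.0000]
J3: z=[-0.2173, -0.9412, -0.2588] o=[-0.1385, -0.5999, -0.2028] → [-0.9370, 0.1142, 0.3713, -0.2173, -0.9412, -0.2588]
J4: z=[-0.2173, -0.9412, -0.2588] o=[-0.0294, -0.7168, 0.1308] → [-0.5927, 0.0699, 0.2432, -0.2173, -0.9412, -0.2588]
J5: z=[0.9197, -0.1085, -0.3774] o=[-0.0377, -1.3086, 0.2807] → [0.1061, -0.4782, 0.3962, 0.9197, -0.1085, -0.3774]
V = J·q̇ = [0.1425, 0.4625, -0.2442, -0.7535, -0.3868, 0.8269]

0.1425 0.4625 -0.2442 -0.7535 -0.3868 0.8269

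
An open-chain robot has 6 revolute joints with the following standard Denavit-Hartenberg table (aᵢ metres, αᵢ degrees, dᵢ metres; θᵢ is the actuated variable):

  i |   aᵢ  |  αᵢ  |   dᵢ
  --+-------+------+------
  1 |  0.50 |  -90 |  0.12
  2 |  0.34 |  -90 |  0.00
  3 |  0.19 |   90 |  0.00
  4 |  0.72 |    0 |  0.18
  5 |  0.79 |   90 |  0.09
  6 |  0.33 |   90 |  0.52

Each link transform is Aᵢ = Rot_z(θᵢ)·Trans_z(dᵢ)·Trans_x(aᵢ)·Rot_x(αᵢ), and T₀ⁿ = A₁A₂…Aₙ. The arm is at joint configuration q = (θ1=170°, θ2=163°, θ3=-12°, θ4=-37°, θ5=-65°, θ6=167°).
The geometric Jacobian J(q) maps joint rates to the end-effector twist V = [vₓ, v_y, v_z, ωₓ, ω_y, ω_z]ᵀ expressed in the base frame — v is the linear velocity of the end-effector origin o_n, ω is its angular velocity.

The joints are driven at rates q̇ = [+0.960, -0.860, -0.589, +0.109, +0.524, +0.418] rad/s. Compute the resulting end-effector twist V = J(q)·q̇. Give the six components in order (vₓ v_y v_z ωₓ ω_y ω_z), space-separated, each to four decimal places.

-0.4484 -0.2112 -0.4528 -0.5886 0.4346 0.6353

o_n = [-0.3829, -0.3079, -0.7531]
J₁: ẑ×o_n = [0.3079, -0.3829, 0.0000], ω = ẑ
J2: z=[-0.1736, -0.9848, 0.0000] o=[-0.4924, 0.0868, 0.1200] → [0.8599, -0.1516, 0.1764, -0.1736, -0.9848, 0.0000]
J3: z=[0.2879, -0.0508, 0.9563] o=[-0.1722, 0.0304, 0.0206] → [0.3628, 0.0213, -0.1081, 0.2879, -0.0508, 0.9563]
J4: z=[-0.3657, -0.9288, 0.0608] o=[-0.0040, -0.0394, -0.0337] → [0.6845, -0.2861, -0.2537, -0.3657, -0.9288, 0.0608]
J5: z=[-0.3657, -0.9288, 0.0608] o=[0.3143, -0.3957, -0.6016] → [0.1354, -0.0978, -0.6797, -0.3657, -0.9288, 0.0608]
J6: z=[-0.8059, 0.3486, 0.4786] o=[-0.0864, -0.3798, -1.2881] → [0.1521, 0.2893, 0.0455, -0.8059, 0.3486, 0.4786]
V = J·q̇ = [-0.4484, -0.2112, -0.4528, -0.5886, 0.4346, 0.6353]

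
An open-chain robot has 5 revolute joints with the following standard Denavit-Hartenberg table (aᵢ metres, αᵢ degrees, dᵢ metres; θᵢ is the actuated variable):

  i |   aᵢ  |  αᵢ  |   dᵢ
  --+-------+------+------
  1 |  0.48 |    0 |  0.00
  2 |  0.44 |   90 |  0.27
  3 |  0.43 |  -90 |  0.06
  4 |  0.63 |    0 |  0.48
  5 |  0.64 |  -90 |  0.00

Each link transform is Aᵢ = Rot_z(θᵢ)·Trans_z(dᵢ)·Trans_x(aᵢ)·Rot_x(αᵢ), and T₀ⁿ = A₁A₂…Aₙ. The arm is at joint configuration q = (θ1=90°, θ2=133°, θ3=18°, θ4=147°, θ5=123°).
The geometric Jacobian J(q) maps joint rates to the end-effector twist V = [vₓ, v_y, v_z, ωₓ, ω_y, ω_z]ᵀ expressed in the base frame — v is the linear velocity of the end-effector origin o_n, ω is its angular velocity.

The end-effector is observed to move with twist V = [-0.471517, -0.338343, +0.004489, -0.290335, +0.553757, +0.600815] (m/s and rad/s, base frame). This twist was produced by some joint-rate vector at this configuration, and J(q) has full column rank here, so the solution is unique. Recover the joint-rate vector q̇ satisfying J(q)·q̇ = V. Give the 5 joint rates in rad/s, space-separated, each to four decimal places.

0.9600 -0.8680 0.6030 -0.4200 0.9550

o_n = [-0.3883, 0.6059, 0.6961]
J₁: ẑ×o_n = [-0.6059, -0.3883, 0.0000], ω = ẑ
J2: z=[0.0000, 0.0000, 1.0000] o=[0.0000, 0.4800, 0.0000] → [-0.1259, -0.3883, 0.0000, 0.0000, 0.0000, 1.0000]
J3: z=[-0.6820, 0.7314, 0.0000] o=[-0.3218, 0.1799, 0.2700] → [0.3116, 0.2906, -0.2419, -0.6820, 0.7314, 0.0000]
J4: z=[0.2260, 0.2107, 0.9511] o=[-0.6618, -0.0551, 0.4029] → [-0.5668, 0.1939, 0.0917, 0.2260, 0.2107, 0.9511]
J5: z=[0.2260, 0.2107, 0.9511] o=[0.0482, 0.1378, 0.6961] → [-0.4452, -0.4151, 0.1978, 0.2260, 0.2107, 0.9511]
q̇ = J⁺·V = [0.9600, -0.8680, 0.6030, -0.4200, 0.9550]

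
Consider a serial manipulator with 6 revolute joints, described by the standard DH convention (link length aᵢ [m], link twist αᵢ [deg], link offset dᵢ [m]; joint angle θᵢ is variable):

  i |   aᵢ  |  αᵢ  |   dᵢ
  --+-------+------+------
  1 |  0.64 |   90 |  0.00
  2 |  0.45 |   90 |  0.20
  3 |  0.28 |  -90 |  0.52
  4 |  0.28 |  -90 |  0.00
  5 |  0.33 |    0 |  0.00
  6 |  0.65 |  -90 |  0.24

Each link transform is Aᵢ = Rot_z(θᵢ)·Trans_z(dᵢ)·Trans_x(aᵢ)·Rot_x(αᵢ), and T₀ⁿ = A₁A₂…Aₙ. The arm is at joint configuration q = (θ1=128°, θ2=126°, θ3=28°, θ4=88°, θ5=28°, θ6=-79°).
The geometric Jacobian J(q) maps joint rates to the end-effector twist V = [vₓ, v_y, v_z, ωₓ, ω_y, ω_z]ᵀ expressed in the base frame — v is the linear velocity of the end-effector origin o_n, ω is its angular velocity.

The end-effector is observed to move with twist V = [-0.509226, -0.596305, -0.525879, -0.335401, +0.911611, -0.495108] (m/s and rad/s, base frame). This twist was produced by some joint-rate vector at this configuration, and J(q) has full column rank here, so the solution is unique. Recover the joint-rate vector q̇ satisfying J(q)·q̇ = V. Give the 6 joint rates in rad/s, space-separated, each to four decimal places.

o_n = [0.3951, 0.3782, 0.0090]
J₁: ẑ×o_n = [-0.3782, 0.3951, 0.0000], ω = ẑ
J2: z=[0.7880, 0.6157, 0.0000] o=[-0.3940, 0.5043, 0.0000] → [0.0055, -0.0071, -0.5852, 0.7880, 0.6157, 0.0000]
J3: z=[-0.4981, 0.6375, 0.5878] o=[-0.0736, 0.4190, 0.3641] → [-0.2024, 0.0986, -0.2784, -0.4981, 0.6375, 0.5878]
J4: z=[0.5259, 0.7610, -0.3798] o=[-0.1395, 0.7170, 0.8697] → [-0.7838, 0.2496, -0.5850, 0.5259, 0.7610, -0.3798]
J5: z=[-0.6717, 0.0976, -0.7344] o=[0.0066, 0.5374, 0.7122] → [-0.1856, -0.7577, 0.0690, -0.6717, 0.0976, -0.7344]
J6: z=[-0.6717, 0.0976, -0.7344] o=[0.0772, 0.2326, 0.6072] → [0.0485, -0.6353, -0.1288, -0.6717, 0.0976, -0.7344]
q̇ = J⁺·V = [0.0580, 0.5000, 0.4570, 0.2860, 0.9420, 0.0290]

0.0580 0.5000 0.4570 0.2860 0.9420 0.0290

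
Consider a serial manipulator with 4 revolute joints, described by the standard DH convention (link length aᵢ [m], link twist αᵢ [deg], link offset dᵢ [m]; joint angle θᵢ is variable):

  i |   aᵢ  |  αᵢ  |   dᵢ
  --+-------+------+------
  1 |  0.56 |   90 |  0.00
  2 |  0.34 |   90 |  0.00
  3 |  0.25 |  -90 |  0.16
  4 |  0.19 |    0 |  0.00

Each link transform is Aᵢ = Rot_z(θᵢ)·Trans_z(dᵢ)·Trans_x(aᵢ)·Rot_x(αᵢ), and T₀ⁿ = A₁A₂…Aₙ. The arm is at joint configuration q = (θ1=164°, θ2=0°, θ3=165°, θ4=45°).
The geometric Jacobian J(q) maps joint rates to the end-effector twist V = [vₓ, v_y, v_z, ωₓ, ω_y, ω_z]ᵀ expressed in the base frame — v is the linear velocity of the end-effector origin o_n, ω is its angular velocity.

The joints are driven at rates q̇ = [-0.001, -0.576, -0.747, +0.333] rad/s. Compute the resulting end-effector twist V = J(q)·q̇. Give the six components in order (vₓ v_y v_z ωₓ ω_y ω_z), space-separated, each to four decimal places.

-0.0253 0.2843 0.0627 -0.1646 -0.8866 0.7460

o_n = [-0.4808, 0.2414, -0.0256]
J₁: ẑ×o_n = [-0.2414, -0.4808, 0.0000], ω = ẑ
J2: z=[0.2756, 0.9613, 0.0000] o=[-0.5383, 0.1544, 0.0000] → [-0.0247, 0.0071, -0.0313, 0.2756, 0.9613, 0.0000]
J3: z=[0.0000, 0.0000, -1.0000] o=[-0.8651, 0.2481, 0.0000] → [-0.0067, -0.3843, -0.0000, 0.0000, 0.0000, -1.0000]
J4: z=[-0.0175, -0.9998, -0.0000] o=[-0.6152, 0.2437, -0.1600] → [-0.1343, 0.0023, 0.1344, -0.0175, -0.9998, -0.0000]
V = J·q̇ = [-0.0253, 0.2843, 0.0627, -0.1646, -0.8866, 0.7460]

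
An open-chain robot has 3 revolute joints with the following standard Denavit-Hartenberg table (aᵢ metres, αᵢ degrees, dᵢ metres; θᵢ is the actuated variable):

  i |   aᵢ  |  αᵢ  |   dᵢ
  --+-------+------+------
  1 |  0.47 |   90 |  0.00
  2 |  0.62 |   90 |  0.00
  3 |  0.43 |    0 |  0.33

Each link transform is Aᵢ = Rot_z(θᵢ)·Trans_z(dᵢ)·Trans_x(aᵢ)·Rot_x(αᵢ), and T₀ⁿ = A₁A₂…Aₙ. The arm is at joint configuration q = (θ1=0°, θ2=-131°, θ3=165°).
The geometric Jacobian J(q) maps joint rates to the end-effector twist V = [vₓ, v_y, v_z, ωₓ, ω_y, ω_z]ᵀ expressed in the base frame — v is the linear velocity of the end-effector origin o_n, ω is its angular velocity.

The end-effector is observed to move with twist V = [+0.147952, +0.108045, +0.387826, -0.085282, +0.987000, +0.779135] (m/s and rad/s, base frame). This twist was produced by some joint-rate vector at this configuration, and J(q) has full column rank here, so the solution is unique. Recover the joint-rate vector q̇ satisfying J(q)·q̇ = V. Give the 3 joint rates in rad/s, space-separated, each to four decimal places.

0.7050 -0.9870 0.1130

o_n = [0.0867, -0.1113, 0.0620]
J₁: ẑ×o_n = [0.1113, 0.0867, -0.0000], ω = ẑ
J2: z=[0.0000, -1.0000, 0.0000] o=[0.4700, 0.0000, 0.0000] → [-0.0620, -0.0000, -0.3833, 0.0000, -1.0000, 0.0000]
J3: z=[-0.7547, -0.0000, 0.6561] o=[0.0632, -0.0000, -0.4679] → [0.0730, 0.4153, 0.0840, -0.7547, -0.0000, 0.6561]
q̇ = J⁺·V = [0.7050, -0.9870, 0.1130]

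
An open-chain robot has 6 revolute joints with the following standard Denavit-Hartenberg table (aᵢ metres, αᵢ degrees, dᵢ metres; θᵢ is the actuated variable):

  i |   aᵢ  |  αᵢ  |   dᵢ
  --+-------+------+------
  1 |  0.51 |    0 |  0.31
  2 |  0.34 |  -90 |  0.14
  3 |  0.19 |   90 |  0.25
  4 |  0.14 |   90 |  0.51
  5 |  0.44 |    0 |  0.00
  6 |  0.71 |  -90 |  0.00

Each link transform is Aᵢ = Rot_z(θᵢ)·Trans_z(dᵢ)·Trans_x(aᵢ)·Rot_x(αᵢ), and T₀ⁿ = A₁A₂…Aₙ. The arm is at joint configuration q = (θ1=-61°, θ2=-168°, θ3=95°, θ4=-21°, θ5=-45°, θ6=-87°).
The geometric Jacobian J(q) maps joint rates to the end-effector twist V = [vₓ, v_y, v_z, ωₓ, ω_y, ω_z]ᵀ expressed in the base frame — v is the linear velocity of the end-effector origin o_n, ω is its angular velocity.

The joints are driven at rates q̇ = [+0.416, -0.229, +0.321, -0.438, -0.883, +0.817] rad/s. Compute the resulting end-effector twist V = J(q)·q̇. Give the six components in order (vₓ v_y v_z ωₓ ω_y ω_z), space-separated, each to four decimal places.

0.2984 -0.2103 0.4152 -0.0012 -0.5819 0.2016

o_n = [0.0535, -0.6173, 0.3117]
J₁: ẑ×o_n = [0.6173, 0.0535, -0.0000], ω = ẑ
J2: z=[0.0000, 0.0000, 1.0000] o=[0.2473, -0.4461, 0.3100] → [0.1712, -0.1938, 0.0000, 0.0000, 0.0000, 1.0000]
J3: z=[-0.7547, -0.6561, 0.0000] o=[0.0242, -0.1895, 0.4500] → [0.0908, -0.1044, 0.3421, -0.7547, -0.6561, 0.0000]
J4: z=[-0.6536, 0.7518, -0.0872] o=[-0.1536, -0.3660, 0.2607] → [0.0164, 0.0152, 0.0086, -0.6536, 0.7518, -0.0872]
J5: z=[0.6841, 0.6361, 0.3570] o=[-0.4416, 0.0418, 0.0861] → [0.3788, 0.0224, -0.7658, 0.6841, 0.6361, 0.3570]
J6: z=[0.6841, 0.6361, 0.3570] o=[-0.1375, -0.1381, -0.1762] → [0.4814, -0.2655, -0.4493, 0.6841, 0.6361, 0.3570]
V = J·q̇ = [0.2984, -0.2103, 0.4152, -0.0012, -0.5819, 0.2016]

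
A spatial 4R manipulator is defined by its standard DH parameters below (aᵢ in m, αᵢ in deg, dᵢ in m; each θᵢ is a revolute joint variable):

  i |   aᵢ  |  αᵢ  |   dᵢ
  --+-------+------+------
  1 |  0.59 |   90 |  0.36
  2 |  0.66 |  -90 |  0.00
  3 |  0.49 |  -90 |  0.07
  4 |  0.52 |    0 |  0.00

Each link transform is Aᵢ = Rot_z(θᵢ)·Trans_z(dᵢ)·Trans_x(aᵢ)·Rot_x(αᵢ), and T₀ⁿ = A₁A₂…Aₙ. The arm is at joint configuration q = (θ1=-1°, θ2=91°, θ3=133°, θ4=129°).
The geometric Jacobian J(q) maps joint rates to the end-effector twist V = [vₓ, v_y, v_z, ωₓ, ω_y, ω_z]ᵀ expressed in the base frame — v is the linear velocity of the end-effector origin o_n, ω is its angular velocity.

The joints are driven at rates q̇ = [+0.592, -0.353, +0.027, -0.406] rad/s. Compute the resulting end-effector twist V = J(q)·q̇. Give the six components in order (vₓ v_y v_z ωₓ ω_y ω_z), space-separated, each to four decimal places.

0.2717 0.6537 -0.2273 -0.0212 0.6304 0.8884

o_n = [0.9164, 0.1031, 0.9147]
J₁: ẑ×o_n = [-0.1031, 0.9164, 0.0000], ω = ẑ
J2: z=[-0.0175, -0.9998, 0.0000] o=[0.5899, -0.0103, 0.3600] → [-0.5547, 0.0097, 0.3245, -0.0175, -0.9998, 0.0000]
J3: z=[-0.9997, 0.0174, -0.0175] o=[0.5784, -0.0101, 1.0199] → [0.0001, -0.1110, -0.1190, -0.9997, 0.0174, -0.0175]
J4: z=[0.0009, -0.6821, -0.7312] o=[0.5205, 0.3493, 0.6845] → [-0.3371, -0.2897, 0.2699, 0.0009, -0.6821, -0.7312]
V = J·q̇ = [0.2717, 0.6537, -0.2273, -0.0212, 0.6304, 0.8884]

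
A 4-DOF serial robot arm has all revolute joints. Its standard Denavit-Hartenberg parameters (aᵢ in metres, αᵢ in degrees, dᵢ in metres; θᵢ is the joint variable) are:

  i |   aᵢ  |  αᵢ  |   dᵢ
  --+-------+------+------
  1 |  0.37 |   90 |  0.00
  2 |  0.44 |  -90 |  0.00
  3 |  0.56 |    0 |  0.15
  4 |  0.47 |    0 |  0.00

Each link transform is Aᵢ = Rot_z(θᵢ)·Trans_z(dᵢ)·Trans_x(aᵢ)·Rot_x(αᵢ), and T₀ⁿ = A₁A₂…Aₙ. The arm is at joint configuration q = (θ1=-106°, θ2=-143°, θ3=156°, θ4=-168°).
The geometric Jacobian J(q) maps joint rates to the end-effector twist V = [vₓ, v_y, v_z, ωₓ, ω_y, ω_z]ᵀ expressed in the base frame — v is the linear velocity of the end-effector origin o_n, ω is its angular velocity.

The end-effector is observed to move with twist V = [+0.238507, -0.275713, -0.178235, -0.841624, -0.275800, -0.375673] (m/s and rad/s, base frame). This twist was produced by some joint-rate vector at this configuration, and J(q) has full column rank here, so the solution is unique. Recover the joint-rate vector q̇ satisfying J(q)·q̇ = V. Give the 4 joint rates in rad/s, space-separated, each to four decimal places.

o_n = [0.0836, -0.1803, -0.3534]
J₁: ẑ×o_n = [0.1803, 0.0836, -0.0000], ω = ẑ
J2: z=[-0.9613, 0.2756, 0.0000] o=[-0.1020, -0.3557, 0.0000] → [-0.0974, -0.3397, -0.2197, -0.9613, 0.2756, 0.0000]
J3: z=[-0.1659, -0.5785, -0.7986] o=[-0.0051, -0.0179, -0.2648] → [-0.0785, -0.0855, 0.0783, -0.1659, -0.5785, -0.7986]
J4: z=[-0.1659, -0.5785, -0.7986] o=[0.0763, -0.5602, -0.0767] → [0.4634, -0.0517, -0.0588, -0.1659, -0.5785, -0.7986]
q̇ = J⁺·V = [0.2840, 0.7330, 0.2290, 0.5970]

0.2840 0.7330 0.2290 0.5970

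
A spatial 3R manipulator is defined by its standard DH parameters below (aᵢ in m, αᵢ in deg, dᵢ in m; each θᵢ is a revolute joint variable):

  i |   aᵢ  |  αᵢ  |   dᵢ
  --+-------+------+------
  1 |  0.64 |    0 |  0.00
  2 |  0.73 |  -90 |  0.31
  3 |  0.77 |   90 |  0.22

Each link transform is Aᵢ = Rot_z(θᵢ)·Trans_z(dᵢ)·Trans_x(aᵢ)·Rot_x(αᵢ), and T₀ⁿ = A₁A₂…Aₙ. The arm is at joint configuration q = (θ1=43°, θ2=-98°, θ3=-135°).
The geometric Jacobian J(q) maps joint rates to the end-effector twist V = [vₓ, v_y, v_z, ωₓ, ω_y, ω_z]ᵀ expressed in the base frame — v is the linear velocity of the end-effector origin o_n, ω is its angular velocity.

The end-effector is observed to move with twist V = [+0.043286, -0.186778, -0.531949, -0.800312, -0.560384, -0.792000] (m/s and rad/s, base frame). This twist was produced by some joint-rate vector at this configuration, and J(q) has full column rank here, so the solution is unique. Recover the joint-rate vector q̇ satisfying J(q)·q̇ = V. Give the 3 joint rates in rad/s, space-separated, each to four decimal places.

o_n = [0.7547, 0.4107, 0.8545]
J₁: ẑ×o_n = [-0.4107, 0.7547, 0.0000], ω = ẑ
J2: z=[0.0000, 0.0000, 1.0000] o=[0.4681, 0.4365, 0.0000] → [0.0258, 0.2866, -0.0000, 0.0000, 0.0000, 1.0000]
J3: z=[0.8192, 0.5736, 0.0000] o=[0.8868, -0.1615, 0.3100] → [0.3123, -0.4460, 0.5445, 0.8192, 0.5736, 0.0000]
q̇ = J⁺·V = [-0.8450, 0.0530, -0.9770]

-0.8450 0.0530 -0.9770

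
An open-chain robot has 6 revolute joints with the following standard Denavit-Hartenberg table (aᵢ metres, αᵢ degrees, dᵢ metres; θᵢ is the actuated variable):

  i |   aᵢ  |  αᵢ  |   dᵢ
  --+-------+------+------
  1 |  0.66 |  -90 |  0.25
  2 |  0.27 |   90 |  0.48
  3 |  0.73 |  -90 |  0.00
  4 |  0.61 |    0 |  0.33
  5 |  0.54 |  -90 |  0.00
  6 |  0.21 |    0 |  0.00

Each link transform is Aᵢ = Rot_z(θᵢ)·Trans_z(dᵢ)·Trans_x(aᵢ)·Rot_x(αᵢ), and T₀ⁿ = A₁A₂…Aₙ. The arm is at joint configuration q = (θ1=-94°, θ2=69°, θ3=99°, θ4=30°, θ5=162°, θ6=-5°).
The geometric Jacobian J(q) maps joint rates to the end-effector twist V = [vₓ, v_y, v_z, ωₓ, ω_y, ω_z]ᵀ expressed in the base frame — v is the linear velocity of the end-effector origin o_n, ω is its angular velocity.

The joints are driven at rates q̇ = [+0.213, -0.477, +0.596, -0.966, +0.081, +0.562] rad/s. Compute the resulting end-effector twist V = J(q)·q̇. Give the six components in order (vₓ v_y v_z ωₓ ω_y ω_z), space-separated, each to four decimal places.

0.0388 0.4365 0.0295 -0.3186 -1.3574 -0.1754

o_n = [0.9098, -0.5295, 0.3424]
J₁: ẑ×o_n = [0.5295, 0.9098, -0.0000], ω = ẑ
J2: z=[0.9976, -0.0698, 0.0000] o=[-0.0460, -0.6584, 0.2500] → [-0.0064, -0.0921, 0.1953, 0.9976, -0.0698, 0.0000]
J3: z=[-0.0651, -0.9313, 0.3584] o=[0.4260, -0.7884, -0.0021] → [-0.4136, 0.1958, 0.4336, -0.0651, -0.9313, 0.3584]
J4: z=[-0.1314, 0.3640, 0.9221] o=[1.1482, -0.7979, 0.1045] → [-0.1609, -0.1886, 0.0515, -0.1314, 0.3640, 0.9221]
J5: z=[-0.1314, 0.3640, 0.9221] o=[1.6472, -0.4006, 0.3767] → [0.1064, -0.6845, 0.2854, -0.1314, 0.3640, 0.9221]
J6: z=[0.1420, -0.9137, 0.3809] o=[1.1174, -0.4983, 0.3398] → [0.0095, -0.0795, -0.1942, 0.1420, -0.9137, 0.3809]
V = J·q̇ = [0.0388, 0.4365, 0.0295, -0.3186, -1.3574, -0.1754]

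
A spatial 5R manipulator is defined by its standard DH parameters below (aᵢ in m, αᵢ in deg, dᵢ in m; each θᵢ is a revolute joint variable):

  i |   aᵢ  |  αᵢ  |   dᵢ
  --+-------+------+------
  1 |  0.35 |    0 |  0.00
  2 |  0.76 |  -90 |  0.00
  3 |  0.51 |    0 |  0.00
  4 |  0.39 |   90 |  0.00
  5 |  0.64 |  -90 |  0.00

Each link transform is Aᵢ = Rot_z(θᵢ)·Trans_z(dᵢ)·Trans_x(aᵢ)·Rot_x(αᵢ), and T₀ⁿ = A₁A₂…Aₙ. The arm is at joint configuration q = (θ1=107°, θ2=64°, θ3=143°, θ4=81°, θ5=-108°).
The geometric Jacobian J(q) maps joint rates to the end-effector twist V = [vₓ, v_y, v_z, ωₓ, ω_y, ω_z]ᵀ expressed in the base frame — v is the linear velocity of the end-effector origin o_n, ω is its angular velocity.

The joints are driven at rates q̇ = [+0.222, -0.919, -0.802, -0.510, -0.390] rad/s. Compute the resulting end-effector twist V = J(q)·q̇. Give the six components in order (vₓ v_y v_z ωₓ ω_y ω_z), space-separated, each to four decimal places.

0.1173 0.0202 -0.6730 -0.0623 1.3382 -0.4165

o_n = [-0.2189, 0.9694, -0.1734]
J₁: ẑ×o_n = [-0.9694, -0.2189, 0.0000], ω = ẑ
J2: z=[0.0000, 0.0000, 1.0000] o=[-0.1023, 0.3347, 0.0000] → [-0.6347, -0.1166, 0.0000, 0.0000, 0.0000, 1.0000]
J3: z=[-0.1564, -0.9877, 0.0000] o=[-0.8530, 0.4536, 0.0000] → [0.1713, -0.0271, 0.5456, -0.1564, -0.9877, 0.0000]
J4: z=[-0.1564, -0.9877, 0.0000] o=[-0.4507, 0.3899, -0.3069] → [-0.1319, 0.0209, 0.1383, -0.1564, -0.9877, 0.0000]
J5: z=[0.6861, -0.1087, -0.7193] o=[-0.1736, 0.3460, -0.0360] → [0.4634, 0.1268, 0.4228, 0.6861, -0.1087, -0.7193]
V = J·q̇ = [0.1173, 0.0202, -0.6730, -0.0623, 1.3382, -0.4165]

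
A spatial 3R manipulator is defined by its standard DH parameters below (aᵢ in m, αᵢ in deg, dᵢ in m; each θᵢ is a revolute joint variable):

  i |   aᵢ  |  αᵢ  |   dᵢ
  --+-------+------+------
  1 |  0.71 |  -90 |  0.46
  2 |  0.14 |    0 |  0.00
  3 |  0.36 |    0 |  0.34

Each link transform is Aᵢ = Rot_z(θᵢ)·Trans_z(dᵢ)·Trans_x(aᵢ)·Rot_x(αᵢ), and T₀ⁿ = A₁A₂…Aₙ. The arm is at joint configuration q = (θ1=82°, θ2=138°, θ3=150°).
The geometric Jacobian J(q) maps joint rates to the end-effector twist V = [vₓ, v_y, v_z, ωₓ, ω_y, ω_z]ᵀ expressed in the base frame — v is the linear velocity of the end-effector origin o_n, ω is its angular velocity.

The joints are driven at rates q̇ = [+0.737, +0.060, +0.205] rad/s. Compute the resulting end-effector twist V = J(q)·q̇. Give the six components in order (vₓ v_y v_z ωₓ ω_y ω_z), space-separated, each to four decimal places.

-0.5465 -0.0903 -0.0232 -0.2624 0.0369 0.7370

o_n = [-0.2369, 0.7575, 0.7087]
J₁: ẑ×o_n = [-0.7575, -0.2369, 0.0000], ω = ẑ
J2: z=[-0.9903, 0.1392, 0.0000] o=[0.0988, 0.7031, 0.4600] → [0.0346, 0.2463, -0.0072, -0.9903, 0.1392, 0.0000]
J3: z=[-0.9903, 0.1392, 0.0000] o=[0.0843, 0.6001, 0.3663] → [0.0477, 0.3390, -0.1112, -0.9903, 0.1392, 0.0000]
V = J·q̇ = [-0.5465, -0.0903, -0.0232, -0.2624, 0.0369, 0.7370]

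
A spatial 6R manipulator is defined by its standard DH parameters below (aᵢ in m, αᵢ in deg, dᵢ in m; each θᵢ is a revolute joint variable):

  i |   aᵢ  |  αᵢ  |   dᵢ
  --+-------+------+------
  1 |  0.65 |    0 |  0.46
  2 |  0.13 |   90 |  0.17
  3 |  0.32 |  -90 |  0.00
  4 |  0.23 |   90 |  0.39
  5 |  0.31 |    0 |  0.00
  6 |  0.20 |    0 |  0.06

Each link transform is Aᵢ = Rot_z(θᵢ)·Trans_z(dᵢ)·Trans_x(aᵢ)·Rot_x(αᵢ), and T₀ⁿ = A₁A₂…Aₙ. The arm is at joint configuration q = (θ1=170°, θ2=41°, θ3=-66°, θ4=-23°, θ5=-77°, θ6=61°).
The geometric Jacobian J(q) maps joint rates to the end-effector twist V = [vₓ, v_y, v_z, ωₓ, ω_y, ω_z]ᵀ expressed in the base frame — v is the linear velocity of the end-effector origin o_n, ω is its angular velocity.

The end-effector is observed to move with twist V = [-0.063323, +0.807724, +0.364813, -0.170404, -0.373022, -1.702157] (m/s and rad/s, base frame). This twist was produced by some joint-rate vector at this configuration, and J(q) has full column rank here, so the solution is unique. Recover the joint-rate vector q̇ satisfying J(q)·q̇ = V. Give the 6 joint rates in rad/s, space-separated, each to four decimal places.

-0.5620 -0.8010 0.8220 0.1710 -0.7300 -0.4150

o_n = [-1.1660, 0.0856, -0.0413]
J₁: ẑ×o_n = [-0.0856, -1.1660, 0.0000], ω = ẑ
J2: z=[0.0000, 0.0000, 1.0000] o=[-0.6401, 0.1129, 0.4600] → [0.0273, -0.5259, 0.0000, 0.0000, 0.0000, 1.0000]
J3: z=[-0.5150, 0.8572, 0.0000] o=[-0.7516, 0.0459, 0.6300] → [-0.5754, -0.3457, 0.3348, -0.5150, 0.8572, 0.0000]
J4: z=[-0.7831, -0.4705, 0.4067] o=[-0.8631, -0.0211, 0.3377] → [0.1349, -0.4199, -0.2261, -0.7831, -0.4705, 0.4067]
J5: z=[-0.3379, 0.8709, 0.3570] o=[-1.2886, -0.1719, 0.3029] → [-0.3917, -0.0725, -0.1938, -0.3379, 0.8709, 0.3570]
J6: z=[-0.3379, 0.8709, 0.3570] o=[-1.0885, -0.0199, 0.1214] → [-0.1793, -0.0826, 0.0318, -0.3379, 0.8709, 0.3570]
q̇ = J⁺·V = [-0.5620, -0.8010, 0.8220, 0.1710, -0.7300, -0.4150]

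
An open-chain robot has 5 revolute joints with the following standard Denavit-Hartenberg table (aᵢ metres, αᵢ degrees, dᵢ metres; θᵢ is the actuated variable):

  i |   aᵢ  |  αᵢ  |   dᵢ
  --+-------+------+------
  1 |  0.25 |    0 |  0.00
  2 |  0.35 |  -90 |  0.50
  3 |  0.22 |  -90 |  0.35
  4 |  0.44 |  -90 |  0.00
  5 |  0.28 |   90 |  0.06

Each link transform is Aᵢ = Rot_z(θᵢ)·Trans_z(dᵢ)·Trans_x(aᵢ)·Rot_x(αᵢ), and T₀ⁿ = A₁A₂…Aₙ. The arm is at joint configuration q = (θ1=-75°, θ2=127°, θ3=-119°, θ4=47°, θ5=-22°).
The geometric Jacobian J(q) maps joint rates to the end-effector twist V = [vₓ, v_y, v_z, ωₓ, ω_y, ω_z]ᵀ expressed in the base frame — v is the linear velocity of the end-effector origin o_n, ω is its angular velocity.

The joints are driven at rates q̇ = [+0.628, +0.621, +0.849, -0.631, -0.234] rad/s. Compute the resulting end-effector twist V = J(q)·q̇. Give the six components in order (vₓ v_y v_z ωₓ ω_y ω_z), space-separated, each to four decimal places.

o_n = [0.3013, -0.2677, 1.1222]
J₁: ẑ×o_n = [0.2677, 0.3013, -0.0000], ω = ẑ
J2: z=[0.0000, 0.0000, 1.0000] o=[0.0647, -0.2415, 0.0000] → [0.0262, 0.2366, -0.0000, 0.0000, 0.0000, 1.0000]
J3: z=[-0.7880, 0.6157, 0.0000] o=[0.2802, 0.0343, 0.5000] → [0.3831, 0.4903, 0.2250, -0.7880, 0.6157, 0.0000]
J4: z=[0.5385, 0.6892, 0.4848] o=[-0.0613, 0.1658, 0.6924] → [0.5063, -0.0556, -0.4833, 0.5385, 0.6892, 0.4848]
J5: z=[0.7557, -0.1405, -0.6397] o=[0.1027, -0.1470, 0.9549] → [-0.1007, -0.2535, -0.0633, 0.7557, -0.1405, -0.6397]
V = J·q̇ = [0.2136, 0.8469, 0.5108, -1.1856, 0.1207, 1.0928]

0.2136 0.8469 0.5108 -1.1856 0.1207 1.0928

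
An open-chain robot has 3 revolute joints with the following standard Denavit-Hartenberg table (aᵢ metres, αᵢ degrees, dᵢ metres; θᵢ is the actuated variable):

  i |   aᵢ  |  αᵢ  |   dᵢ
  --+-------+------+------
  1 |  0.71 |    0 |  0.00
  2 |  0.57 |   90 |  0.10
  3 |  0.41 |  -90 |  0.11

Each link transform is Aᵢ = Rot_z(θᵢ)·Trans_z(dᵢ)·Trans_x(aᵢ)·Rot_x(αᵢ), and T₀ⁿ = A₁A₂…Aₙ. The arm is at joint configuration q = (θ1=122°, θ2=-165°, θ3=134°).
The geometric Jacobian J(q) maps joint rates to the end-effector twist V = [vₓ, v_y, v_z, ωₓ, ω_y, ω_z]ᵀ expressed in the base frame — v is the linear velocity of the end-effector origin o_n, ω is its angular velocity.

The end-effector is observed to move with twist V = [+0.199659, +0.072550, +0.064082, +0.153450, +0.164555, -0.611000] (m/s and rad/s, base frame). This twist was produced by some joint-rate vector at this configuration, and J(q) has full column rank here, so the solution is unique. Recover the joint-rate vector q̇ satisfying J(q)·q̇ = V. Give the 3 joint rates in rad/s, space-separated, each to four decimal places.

o_n = [-0.2427, 0.3272, 0.3949]
J₁: ẑ×o_n = [-0.3272, -0.2427, 0.0000], ω = ẑ
J2: z=[0.0000, 0.0000, 1.0000] o=[-0.3762, 0.6021, 0.0000] → [0.2749, 0.1336, -0.0000, 0.0000, 0.0000, 1.0000]
J3: z=[-0.6820, -0.7314, 0.0000] o=[0.0406, 0.2134, 0.1000] → [-0.2157, 0.2011, -0.2848, -0.6820, -0.7314, 0.0000]
q̇ = J⁺·V = [-0.5300, -0.0810, -0.2250]

-0.5300 -0.0810 -0.2250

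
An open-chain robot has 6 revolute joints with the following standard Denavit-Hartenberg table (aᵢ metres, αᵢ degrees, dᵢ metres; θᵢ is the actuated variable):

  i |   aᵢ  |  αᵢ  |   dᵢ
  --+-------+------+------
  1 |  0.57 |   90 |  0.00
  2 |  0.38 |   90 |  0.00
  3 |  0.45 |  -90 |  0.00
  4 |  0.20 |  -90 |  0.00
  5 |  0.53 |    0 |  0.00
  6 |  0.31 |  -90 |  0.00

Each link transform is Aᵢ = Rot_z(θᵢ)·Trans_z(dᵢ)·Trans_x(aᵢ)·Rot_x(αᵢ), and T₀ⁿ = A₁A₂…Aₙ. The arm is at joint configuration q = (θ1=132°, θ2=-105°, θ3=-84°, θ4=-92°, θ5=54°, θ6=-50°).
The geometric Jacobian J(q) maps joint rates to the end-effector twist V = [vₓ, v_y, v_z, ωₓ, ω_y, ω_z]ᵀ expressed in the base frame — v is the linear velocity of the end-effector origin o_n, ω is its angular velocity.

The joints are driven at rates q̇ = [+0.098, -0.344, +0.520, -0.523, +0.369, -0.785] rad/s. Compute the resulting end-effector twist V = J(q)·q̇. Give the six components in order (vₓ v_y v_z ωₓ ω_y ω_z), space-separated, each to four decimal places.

o_n = [-0.2018, -0.4725, 0.2354]
J₁: ẑ×o_n = [0.4725, -0.2018, 0.0000], ω = ẑ
J2: z=[0.7431, 0.6691, 0.0000] o=[-0.3814, 0.4236, 0.0000] → [0.1575, -0.1749, -0.7861, 0.7431, 0.6691, 0.0000]
J3: z=[0.6463, -0.7178, 0.2588] o=[-0.3156, 0.3505, -0.3671] → [-0.2194, -0.3599, -0.4502, 0.6463, -0.7178, 0.2588]
J4: z=[0.2499, -0.1213, -0.9606] o=[-0.6400, 0.0420, -0.4125] → [-0.5729, -0.5829, -0.0754, 0.2499, -0.1213, -0.9606]
J5: z=[-0.6980, -0.7102, -0.0919] o=[-0.5058, -0.0967, -0.3600] → [-0.4574, 0.3877, 0.4782, -0.6980, -0.7102, -0.0919]
J6: z=[-0.6980, -0.7102, -0.0919] o=[-0.4039, -0.2607, 0.1335] → [-0.0918, 0.0525, 0.2914, -0.6980, -0.7102, -0.0919]
V = J·q̇ = [0.0809, 0.2599, 0.0235, 0.2401, -0.2445, 0.7732]

0.0809 0.2599 0.0235 0.2401 -0.2445 0.7732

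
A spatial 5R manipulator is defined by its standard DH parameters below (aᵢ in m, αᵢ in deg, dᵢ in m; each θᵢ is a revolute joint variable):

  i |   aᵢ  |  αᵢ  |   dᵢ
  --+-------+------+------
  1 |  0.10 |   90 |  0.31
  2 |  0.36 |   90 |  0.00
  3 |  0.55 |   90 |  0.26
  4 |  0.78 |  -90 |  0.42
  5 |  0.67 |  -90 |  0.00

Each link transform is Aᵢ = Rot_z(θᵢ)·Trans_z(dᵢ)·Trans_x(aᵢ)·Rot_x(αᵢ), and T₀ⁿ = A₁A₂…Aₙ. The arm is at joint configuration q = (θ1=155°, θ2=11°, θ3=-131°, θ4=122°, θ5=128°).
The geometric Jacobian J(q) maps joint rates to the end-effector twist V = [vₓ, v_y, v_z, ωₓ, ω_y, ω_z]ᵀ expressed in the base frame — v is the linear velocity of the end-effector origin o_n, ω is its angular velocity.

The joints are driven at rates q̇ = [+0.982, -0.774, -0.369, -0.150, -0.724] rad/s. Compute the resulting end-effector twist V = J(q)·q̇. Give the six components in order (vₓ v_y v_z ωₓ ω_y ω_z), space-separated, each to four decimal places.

o_n = [-0.5182, -0.1324, -0.2114]
J₁: ẑ×o_n = [0.1324, -0.5182, 0.0000], ω = ẑ
J2: z=[0.4226, 0.9063, 0.0000] o=[-0.0906, 0.0423, 0.3100] → [-0.4725, 0.2203, 0.3137, 0.4226, 0.9063, 0.0000]
J3: z=[-0.1729, 0.0806, -0.9816] o=[-0.4109, 0.1916, 0.3787] → [-0.3656, 0.0032, 0.0647, -0.1729, 0.0806, -0.9816]
J4: z=[0.9487, 0.2815, -0.1440] o=[-0.3103, -0.3133, 0.0546] → [-0.0488, 0.2823, 0.2302, 0.9487, 0.2815, -0.1440]
J5: z=[-0.1328, 0.7681, 0.6263] o=[-0.1356, 0.2535, -0.6034] → [0.5428, -0.1875, 0.3451, -0.1328, 0.7681, 0.6263]
V = J·q̇ = [0.2450, -0.5872, -0.5510, -0.3094, -1.3296, 0.9123]

0.2450 -0.5872 -0.5510 -0.3094 -1.3296 0.9123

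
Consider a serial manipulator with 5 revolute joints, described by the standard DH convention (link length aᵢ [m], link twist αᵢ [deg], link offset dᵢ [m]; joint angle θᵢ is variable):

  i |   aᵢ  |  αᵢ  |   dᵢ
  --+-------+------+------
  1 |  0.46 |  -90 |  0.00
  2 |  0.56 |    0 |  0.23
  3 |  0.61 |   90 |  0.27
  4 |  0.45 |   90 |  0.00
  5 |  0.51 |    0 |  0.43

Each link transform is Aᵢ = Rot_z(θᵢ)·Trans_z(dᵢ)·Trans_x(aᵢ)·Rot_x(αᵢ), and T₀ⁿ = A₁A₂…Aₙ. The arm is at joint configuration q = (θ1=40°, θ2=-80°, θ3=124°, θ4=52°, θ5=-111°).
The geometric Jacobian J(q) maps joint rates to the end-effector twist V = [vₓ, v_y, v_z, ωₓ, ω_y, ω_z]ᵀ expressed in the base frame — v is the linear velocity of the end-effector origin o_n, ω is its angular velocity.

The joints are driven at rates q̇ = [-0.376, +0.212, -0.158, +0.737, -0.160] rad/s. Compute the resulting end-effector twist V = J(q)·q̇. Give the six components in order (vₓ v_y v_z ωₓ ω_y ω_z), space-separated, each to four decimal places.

o_n = [0.5004, 1.0019, -0.5644]
J₁: ẑ×o_n = [-1.0019, 0.5004, 0.0000], ω = ẑ
J2: z=[-0.6428, 0.7660, 0.0000] o=[0.3524, 0.2957, 0.0000] → [-0.4324, -0.3628, -0.5674, -0.6428, 0.7660, 0.0000]
J3: z=[-0.6428, 0.7660, 0.0000] o=[0.2790, 0.5344, 0.5515] → [-0.8548, -0.7173, -0.4701, -0.6428, 0.7660, 0.0000]
J4: z=[0.5321, 0.4465, 0.7193] o=[0.4416, 1.0233, 0.1278] → [-0.2937, 0.4106, -0.0376, 0.5321, 0.4465, 0.7193]
J5: z=[0.8300, -0.1073, -0.5474] o=[0.3663, 1.4230, -0.0647] → [-0.1769, 0.3413, -0.3351, 0.8300, -0.1073, -0.5474]
V = J·q̇ = [0.2320, 0.0963, -0.0201, 0.2247, 0.3876, 0.2417]

0.2320 0.0963 -0.0201 0.2247 0.3876 0.2417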